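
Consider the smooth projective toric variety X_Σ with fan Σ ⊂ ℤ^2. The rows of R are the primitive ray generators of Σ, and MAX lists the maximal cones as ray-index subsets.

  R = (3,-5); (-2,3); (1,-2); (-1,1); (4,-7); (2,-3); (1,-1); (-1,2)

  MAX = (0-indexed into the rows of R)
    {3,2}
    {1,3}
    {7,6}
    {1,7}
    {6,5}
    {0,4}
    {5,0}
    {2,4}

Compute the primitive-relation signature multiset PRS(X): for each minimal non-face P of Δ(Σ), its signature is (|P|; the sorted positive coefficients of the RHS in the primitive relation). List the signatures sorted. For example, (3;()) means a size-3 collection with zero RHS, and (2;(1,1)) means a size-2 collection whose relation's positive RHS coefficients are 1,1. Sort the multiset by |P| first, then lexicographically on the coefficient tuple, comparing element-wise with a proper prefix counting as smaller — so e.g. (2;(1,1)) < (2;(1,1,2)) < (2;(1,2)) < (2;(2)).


The 20 primitive collections of Σ (r=8, n=2):

  P = {1,5}:  v_{1} + v_{5} = 0 — sig = (2;())
  P = {2,7}:  v_{2} + v_{7} = 0 — sig = (2;())
  P = {3,6}:  v_{3} + v_{6} = 0 — sig = (2;())
  P = {0,1}:  v_{0} + v_{1} = v_{2} — sig = (2;(1))
  P = {0,2}:  v_{0} + v_{2} = v_{4} — sig = (2;(1))
  P = {0,7}:  v_{0} + v_{7} = v_{5} — sig = (2;(1))
  P = {1,2}:  v_{1} + v_{2} = v_{3} — sig = (2;(1))
  P = {1,6}:  v_{1} + v_{6} = v_{7} — sig = (2;(1))
  P = {2,5}:  v_{2} + v_{5} = v_{0} — sig = (2;(1))
  P = {2,6}:  v_{2} + v_{6} = v_{5} — sig = (2;(1))
  P = {3,5}:  v_{3} + v_{5} = v_{2} — sig = (2;(1))
  P = {3,7}:  v_{3} + v_{7} = v_{1} — sig = (2;(1))
  P = {4,7}:  v_{4} + v_{7} = v_{0} — sig = (2;(1))
  P = {5,7}:  v_{5} + v_{7} = v_{6} — sig = (2;(1))
  P = {4,6}:  v_{4} + v_{6} = v_{0} + v_{5} — sig = (2;(1,1))
  P = {0,3}:  v_{0} + v_{3} = 2·v_{2} — sig = (2;(2))
  P = {0,6}:  v_{0} + v_{6} = 2·v_{5} — sig = (2;(2))
  P = {1,4}:  v_{1} + v_{4} = 2·v_{2} — sig = (2;(2))
  P = {4,5}:  v_{4} + v_{5} = 2·v_{0} — sig = (2;(2))
  P = {3,4}:  v_{3} + v_{4} = 3·v_{2} — sig = (2;(3))

so the primitive-relation signature multiset is
{ (2;()) ×3,  (2;(1)) ×11,  (2;(1,1)),  (2;(2)) ×4,  (2;(3)) }


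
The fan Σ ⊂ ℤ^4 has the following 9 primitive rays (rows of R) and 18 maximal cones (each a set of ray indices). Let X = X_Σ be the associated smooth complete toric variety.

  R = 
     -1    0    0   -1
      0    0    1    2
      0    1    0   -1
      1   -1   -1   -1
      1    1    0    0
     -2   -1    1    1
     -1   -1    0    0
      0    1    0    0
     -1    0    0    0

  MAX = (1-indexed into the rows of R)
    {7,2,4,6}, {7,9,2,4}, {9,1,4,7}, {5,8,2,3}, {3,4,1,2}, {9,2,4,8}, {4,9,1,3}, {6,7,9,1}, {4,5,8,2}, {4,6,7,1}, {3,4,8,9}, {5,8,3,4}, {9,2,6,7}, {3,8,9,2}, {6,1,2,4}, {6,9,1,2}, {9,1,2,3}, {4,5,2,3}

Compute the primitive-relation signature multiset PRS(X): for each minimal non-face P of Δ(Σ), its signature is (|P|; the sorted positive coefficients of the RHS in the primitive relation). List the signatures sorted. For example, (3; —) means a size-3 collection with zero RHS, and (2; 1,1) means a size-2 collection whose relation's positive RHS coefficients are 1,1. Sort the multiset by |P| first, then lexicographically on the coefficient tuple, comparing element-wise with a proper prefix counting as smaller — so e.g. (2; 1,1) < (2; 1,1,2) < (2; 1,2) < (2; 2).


Δ(Σ) — 9 vertices, 14 min non-faces:

  • {5,7}:  v_{5} + v_{7} = 0 ; sig = (2; —)
  • {1,5}:  v_{1} + v_{5} = v_{3} ; sig = (2; 1)
  • {3,7}:  v_{3} + v_{7} = v_{1} ; sig = (2; 1)
  • {5,9}:  v_{5} + v_{9} = v_{8} ; sig = (2; 1)
  • {7,8}:  v_{7} + v_{8} = v_{9} ; sig = (2; 1)
  • {1,8}:  v_{1} + v_{8} = v_{3} + v_{9} ; sig = (2; 1,1)
  • {5,6}:  v_{5} + v_{6} = v_{1} + v_{2} ; sig = (2; 1,1)
  • {6,8}:  v_{6} + v_{8} = v_{1} + v_{2} + v_{9} ; sig = (2; 1,1,1)
  • {3,6}:  v_{3} + v_{6} = 2·v_{1} + v_{2} ; sig = (2; 1,2)
  • {1,2,7}:  v_{1} + v_{2} + v_{7} = v_{6} ; sig = (3; 1)
  • {4,6,9}:  v_{4} + v_{6} + v_{9} = 2·v_{7} ; sig = (3; 2)
  • {2,3,4,9}:  v_{2} + v_{3} + v_{4} + v_{9} = 0 ; sig = (4; —)
  • {1,2,4,9}:  v_{1} + v_{2} + v_{4} + v_{9} = v_{7} ; sig = (4; 1)
  • {2,3,4,8}:  v_{2} + v_{3} + v_{4} + v_{8} = v_{5} ; sig = (4; 1)

Sorted signature multiset PRS(X):
    |P|=2: 9 collections, coeffs (), (1), (1), (1), (1), (1,1), (1,1), (1,1,1), (1,2)
    |P|=3: 2 collections, coeffs (1), (2)
    |P|=4: 3 collections, coeffs (), (1), (1)


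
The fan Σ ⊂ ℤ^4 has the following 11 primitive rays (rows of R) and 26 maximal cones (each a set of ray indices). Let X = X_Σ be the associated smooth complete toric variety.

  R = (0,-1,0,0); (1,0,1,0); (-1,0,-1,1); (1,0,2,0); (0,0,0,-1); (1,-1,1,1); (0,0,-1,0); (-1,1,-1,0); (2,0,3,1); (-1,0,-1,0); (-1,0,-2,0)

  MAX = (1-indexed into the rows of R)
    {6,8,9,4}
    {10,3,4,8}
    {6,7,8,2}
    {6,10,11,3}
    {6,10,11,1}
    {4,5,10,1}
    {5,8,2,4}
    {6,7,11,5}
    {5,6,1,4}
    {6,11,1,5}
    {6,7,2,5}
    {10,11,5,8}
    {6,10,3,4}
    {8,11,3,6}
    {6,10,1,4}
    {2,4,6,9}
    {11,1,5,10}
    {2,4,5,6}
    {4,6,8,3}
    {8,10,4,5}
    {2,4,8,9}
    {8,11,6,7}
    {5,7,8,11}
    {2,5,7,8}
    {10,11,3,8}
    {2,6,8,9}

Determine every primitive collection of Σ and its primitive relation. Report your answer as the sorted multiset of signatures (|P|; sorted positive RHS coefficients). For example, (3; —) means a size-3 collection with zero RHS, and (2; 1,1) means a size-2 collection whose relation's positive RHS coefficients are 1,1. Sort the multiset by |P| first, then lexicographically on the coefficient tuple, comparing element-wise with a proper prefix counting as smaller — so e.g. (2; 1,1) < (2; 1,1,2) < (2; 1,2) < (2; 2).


Σ has 22 primitive collections:

  • {2,10}:  v_{2} + v_{10} = 0  so sig = (2; —)
  • {4,11}:  v_{4} + v_{11} = 0  so sig = (2; —)
  • {1,8}:  v_{1} + v_{8} = v_{10}  so sig = (2; 1)
  • {2,11}:  v_{2} + v_{11} = v_{7}  so sig = (2; 1)
  • {3,5}:  v_{3} + v_{5} = v_{10}  so sig = (2; 1)
  • {4,7}:  v_{4} + v_{7} = v_{2}  so sig = (2; 1)
  • {7,10}:  v_{7} + v_{10} = v_{11}  so sig = (2; 1)
  • {1,2}:  v_{1} + v_{2} = v_{5} + v_{6}  so sig = (2; 1,1)
  • {1,9}:  v_{1} + v_{9} = v_{4} + v_{6}  so sig = (2; 1,1)
  • {2,3}:  v_{2} + v_{3} = v_{6} + v_{8}  so sig = (2; 1,1)
  • {5,9}:  v_{5} + v_{9} = v_{2} + v_{4}  so sig = (2; 1,1)
  • {1,7}:  v_{1} + v_{7} = v_{5} + v_{6} + v_{11}  so sig = (2; 1,1,1)
  • {3,7}:  v_{3} + v_{7} = v_{6} + v_{8} + v_{11}  so sig = (2; 1,1,1)
  • {9,10}:  v_{9} + v_{10} = v_{4} + v_{6} + v_{8}  so sig = (2; 1,1,1)
  • {9,11}:  v_{9} + v_{11} = v_{2} + v_{6} + v_{8}  so sig = (2; 1,1,1)
  • {7,9}:  v_{7} + v_{9} = 2·v_{2} + v_{6} + v_{8}  so sig = (2; 1,1,2)
  • {1,3}:  v_{1} + v_{3} = v_{6} + 2·v_{10}  so sig = (2; 1,2)
  • {3,9}:  v_{3} + v_{9} = v_{4} + 2·v_{6} + 2·v_{8}  so sig = (2; 1,2,2)
  • {5,6,8}:  v_{5} + v_{6} + v_{8} = 0  so sig = (3; —)
  • {5,6,10}:  v_{5} + v_{6} + v_{10} = v_{1}  so sig = (3; 1)
  • {6,8,10}:  v_{6} + v_{8} + v_{10} = v_{3}  so sig = (3; 1)
  • {2,4,6,8}:  v_{2} + v_{4} + v_{6} + v_{8} = v_{9}  so sig = (4; 1)

Signatures (|P|; sorted positive RHS coefficients), sorted:
[(2; —), (2; —), (2; 1), (2; 1), (2; 1), (2; 1), (2; 1), (2; 1,1), (2; 1,1), (2; 1,1), (2; 1,1), (2; 1,1,1), (2; 1,1,1), (2; 1,1,1), (2; 1,1,1), (2; 1,1,2), (2; 1,2), (2; 1,2,2), (3; —), (3; 1), (3; 1), (4; 1)]


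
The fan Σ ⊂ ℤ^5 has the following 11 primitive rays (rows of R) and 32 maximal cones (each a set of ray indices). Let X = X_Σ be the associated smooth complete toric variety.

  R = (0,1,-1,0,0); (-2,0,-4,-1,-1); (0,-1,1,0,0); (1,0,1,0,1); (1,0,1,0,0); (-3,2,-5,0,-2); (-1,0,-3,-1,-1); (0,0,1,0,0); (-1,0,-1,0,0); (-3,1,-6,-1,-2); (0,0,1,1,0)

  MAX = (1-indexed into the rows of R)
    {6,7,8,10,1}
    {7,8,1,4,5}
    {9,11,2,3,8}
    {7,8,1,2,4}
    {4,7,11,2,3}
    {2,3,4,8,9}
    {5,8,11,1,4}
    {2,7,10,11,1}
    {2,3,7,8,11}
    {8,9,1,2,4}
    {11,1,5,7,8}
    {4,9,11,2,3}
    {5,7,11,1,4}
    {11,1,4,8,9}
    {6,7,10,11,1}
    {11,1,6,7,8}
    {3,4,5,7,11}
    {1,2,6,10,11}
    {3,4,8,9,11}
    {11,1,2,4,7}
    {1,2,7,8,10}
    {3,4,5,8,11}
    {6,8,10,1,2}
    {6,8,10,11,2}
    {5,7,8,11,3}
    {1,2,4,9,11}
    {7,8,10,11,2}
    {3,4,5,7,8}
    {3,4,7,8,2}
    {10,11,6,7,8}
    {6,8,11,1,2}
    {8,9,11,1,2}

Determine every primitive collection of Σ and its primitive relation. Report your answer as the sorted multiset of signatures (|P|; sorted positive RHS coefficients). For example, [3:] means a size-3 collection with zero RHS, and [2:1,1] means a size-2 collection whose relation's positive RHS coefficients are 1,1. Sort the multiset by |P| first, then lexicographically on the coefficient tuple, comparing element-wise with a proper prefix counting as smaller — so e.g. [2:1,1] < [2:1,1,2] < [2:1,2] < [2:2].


The 17 primitive collections of Σ (r=11, n=5):

  P={1,3}:  v_{1} + v_{3} = 0 ; sig = [2:]
  P={5,9}:  v_{5} + v_{9} = 0 ; sig = [2:]
  P={2,5}:  v_{2} + v_{5} = v_{7} ; sig = [2:1]
  P={7,9}:  v_{7} + v_{9} = v_{2} ; sig = [2:1]
  P={4,10}:  v_{4} + v_{10} = v_{1} + v_{2} ; sig = [2:1,1]
  P={3,6}:  v_{3} + v_{6} = v_{8} + v_{10} + v_{11} ; sig = [2:1,1,1]
  P={3,10}:  v_{3} + v_{10} = v_{2} + v_{7} + v_{8} + v_{11} ; sig = [2:1,1,1,1]
  P={4,6}:  v_{4} + v_{6} = 2·v_{1} + v_{2} + v_{8} + v_{11} ; sig = [2:1,1,1,2]
  P={5,10}:  v_{5} + v_{10} = v_{1} + 2·v_{7} + v_{8} + v_{11} ; sig = [2:1,1,1,2]
  P={9,10}:  v_{9} + v_{10} = v_{1} + 2·v_{2} + v_{8} + v_{11} ; sig = [2:1,1,1,2]
  P={5,6}:  v_{5} + v_{6} = 2·v_{1} + 2·v_{7} + 2·v_{8} + 2·v_{11} ; sig = [2:2,2,2,2]
  P={6,9}:  v_{6} + v_{9} = 2·v_{1} + 2·v_{2} + 2·v_{8} + 2·v_{11} ; sig = [2:2,2,2,2]
  P={2,6,7}:  v_{2} + v_{6} + v_{7} = 2·v_{10} ; sig = [3:2]
  P={4,7,8,11}:  v_{4} + v_{7} + v_{8} + v_{11} = 0 ; sig = [4:]
  P={1,8,10,11}:  v_{1} + v_{8} + v_{10} + v_{11} = v_{6} ; sig = [4:1]
  P={2,4,8,11}:  v_{2} + v_{4} + v_{8} + v_{11} = v_{9} ; sig = [4:1]
  P={1,2,7,8,11}:  v_{1} + v_{2} + v_{7} + v_{8} + v_{11} = v_{10} ; sig = [5:1]

Signatures (|P|; sorted positive RHS coefficients), sorted:
[[2:], [2:], [2:1], [2:1], [2:1,1], [2:1,1,1], [2:1,1,1,1], [2:1,1,1,2], [2:1,1,1,2], [2:1,1,1,2], [2:2,2,2,2], [2:2,2,2,2], [3:2], [4:], [4:1], [4:1], [5:1]]


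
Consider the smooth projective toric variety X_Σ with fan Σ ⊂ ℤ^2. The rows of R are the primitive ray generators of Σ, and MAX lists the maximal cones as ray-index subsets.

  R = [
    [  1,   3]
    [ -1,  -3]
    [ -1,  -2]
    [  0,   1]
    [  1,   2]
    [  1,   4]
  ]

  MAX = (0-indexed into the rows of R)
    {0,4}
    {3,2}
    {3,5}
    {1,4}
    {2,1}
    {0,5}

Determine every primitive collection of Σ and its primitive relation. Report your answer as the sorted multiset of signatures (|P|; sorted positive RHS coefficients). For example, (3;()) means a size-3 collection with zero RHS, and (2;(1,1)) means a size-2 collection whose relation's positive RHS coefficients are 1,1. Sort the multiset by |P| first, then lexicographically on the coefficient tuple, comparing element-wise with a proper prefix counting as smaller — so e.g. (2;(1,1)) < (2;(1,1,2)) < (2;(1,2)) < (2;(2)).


|primitive collections| = 9. Relations:

  • {0,1}:  v_{0} + v_{1} = 0 — sig = (2;())
  • {2,4}:  v_{2} + v_{4} = 0 — sig = (2;())
  • {0,2}:  v_{0} + v_{2} = v_{3} — sig = (2;(1))
  • {0,3}:  v_{0} + v_{3} = v_{5} — sig = (2;(1))
  • {1,3}:  v_{1} + v_{3} = v_{2} — sig = (2;(1))
  • {1,5}:  v_{1} + v_{5} = v_{3} — sig = (2;(1))
  • {3,4}:  v_{3} + v_{4} = v_{0} — sig = (2;(1))
  • {2,5}:  v_{2} + v_{5} = 2·v_{3} — sig = (2;(2))
  • {4,5}:  v_{4} + v_{5} = 2·v_{0} — sig = (2;(2))

Sorted signature multiset PRS(X):
[(2;()), (2;()), (2;(1)), (2;(1)), (2;(1)), (2;(1)), (2;(1)), (2;(2)), (2;(2))]


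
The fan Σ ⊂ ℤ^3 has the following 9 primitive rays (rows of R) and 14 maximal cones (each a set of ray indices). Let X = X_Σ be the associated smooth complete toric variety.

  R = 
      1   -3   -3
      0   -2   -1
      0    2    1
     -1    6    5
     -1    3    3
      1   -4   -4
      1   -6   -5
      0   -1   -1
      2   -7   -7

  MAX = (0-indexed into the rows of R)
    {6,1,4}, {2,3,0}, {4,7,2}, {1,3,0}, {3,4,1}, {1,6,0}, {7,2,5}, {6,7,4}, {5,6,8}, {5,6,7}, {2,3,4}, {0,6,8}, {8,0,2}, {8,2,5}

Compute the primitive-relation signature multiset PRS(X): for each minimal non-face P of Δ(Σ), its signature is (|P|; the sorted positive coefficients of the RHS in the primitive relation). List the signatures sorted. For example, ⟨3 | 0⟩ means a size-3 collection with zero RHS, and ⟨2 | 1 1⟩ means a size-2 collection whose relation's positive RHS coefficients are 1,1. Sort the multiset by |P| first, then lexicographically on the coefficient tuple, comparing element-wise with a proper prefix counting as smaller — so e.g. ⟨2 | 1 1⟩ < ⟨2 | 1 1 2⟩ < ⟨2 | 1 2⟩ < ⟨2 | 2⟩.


15 collections generate NE(X_Σ); each relation:

  P={0,4}:  v_{0} + v_{4} = 0 ; sig = ⟨2 | 0⟩
  P={1,2}:  v_{1} + v_{2} = 0 ; sig = ⟨2 | 0⟩
  P={3,6}:  v_{3} + v_{6} = 0 ; sig = ⟨2 | 0⟩
  P={0,5}:  v_{0} + v_{5} = v_{8} ; sig = ⟨2 | 1⟩
  P={0,7}:  v_{0} + v_{7} = v_{5} ; sig = ⟨2 | 1⟩
  P={1,5}:  v_{1} + v_{5} = v_{6} ; sig = ⟨2 | 1⟩
  P={2,6}:  v_{2} + v_{6} = v_{5} ; sig = ⟨2 | 1⟩
  P={3,5}:  v_{3} + v_{5} = v_{2} ; sig = ⟨2 | 1⟩
  P={4,5}:  v_{4} + v_{5} = v_{7} ; sig = ⟨2 | 1⟩
  P={4,8}:  v_{4} + v_{8} = v_{5} ; sig = ⟨2 | 1⟩
  P={1,7}:  v_{1} + v_{7} = v_{4} + v_{6} ; sig = ⟨2 | 1 1⟩
  P={1,8}:  v_{1} + v_{8} = v_{0} + v_{6} ; sig = ⟨2 | 1 1⟩
  P={3,7}:  v_{3} + v_{7} = v_{2} + v_{4} ; sig = ⟨2 | 1 1⟩
  P={3,8}:  v_{3} + v_{8} = v_{0} + v_{2} ; sig = ⟨2 | 1 1⟩
  P={7,8}:  v_{7} + v_{8} = 2·v_{5} ; sig = ⟨2 | 2⟩

Sorted signature multiset PRS(X):
[⟨2 | 0⟩, ⟨2 | 0⟩, ⟨2 | 0⟩, ⟨2 | 1⟩, ⟨2 | 1⟩, ⟨2 | 1⟩, ⟨2 | 1⟩, ⟨2 | 1⟩, ⟨2 | 1⟩, ⟨2 | 1⟩, ⟨2 | 1 1⟩, ⟨2 | 1 1⟩, ⟨2 | 1 1⟩, ⟨2 | 1 1⟩, ⟨2 | 2⟩]


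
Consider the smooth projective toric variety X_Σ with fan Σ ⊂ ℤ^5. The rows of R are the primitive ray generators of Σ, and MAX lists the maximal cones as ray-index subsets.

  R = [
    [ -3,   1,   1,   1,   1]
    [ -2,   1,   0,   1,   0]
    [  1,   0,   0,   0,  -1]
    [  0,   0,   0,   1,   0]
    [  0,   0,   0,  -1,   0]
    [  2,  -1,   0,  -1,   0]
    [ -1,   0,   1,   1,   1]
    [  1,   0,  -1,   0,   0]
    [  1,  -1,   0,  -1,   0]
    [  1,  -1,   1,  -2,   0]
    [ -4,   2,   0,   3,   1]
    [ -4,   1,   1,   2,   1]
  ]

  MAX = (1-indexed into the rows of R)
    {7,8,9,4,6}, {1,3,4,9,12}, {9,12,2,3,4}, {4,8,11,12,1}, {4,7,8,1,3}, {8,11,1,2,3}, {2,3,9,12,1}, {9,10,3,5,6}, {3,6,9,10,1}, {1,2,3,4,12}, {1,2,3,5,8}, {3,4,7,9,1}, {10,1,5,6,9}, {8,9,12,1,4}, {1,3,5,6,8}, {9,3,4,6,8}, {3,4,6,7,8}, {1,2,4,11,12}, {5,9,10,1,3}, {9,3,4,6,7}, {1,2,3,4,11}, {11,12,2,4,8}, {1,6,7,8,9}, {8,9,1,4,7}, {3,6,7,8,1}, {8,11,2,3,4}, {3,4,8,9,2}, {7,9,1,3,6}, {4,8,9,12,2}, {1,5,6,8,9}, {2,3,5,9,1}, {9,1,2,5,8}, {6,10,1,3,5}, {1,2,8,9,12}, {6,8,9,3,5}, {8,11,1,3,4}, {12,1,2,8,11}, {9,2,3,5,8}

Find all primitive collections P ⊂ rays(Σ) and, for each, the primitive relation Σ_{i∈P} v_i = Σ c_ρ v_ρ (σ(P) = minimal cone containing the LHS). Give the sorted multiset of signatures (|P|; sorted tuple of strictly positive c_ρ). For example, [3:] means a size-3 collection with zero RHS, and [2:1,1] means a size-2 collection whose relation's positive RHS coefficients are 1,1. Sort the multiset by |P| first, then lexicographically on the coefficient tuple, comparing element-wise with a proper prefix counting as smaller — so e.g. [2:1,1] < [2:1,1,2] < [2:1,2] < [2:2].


25 minimal non-faces of Δ(Σ) (on 12 rays):

  • {2,6}:  v_{2} + v_{6} = 0  so sig = [2:]
  • {4,5}:  v_{4} + v_{5} = 0  so sig = [2:]
  • {10,11}:  v_{10} + v_{11} = v_{1}  so sig = [2:1]
  • {2,7}:  v_{2} + v_{7} = v_{1} + v_{4}  so sig = [2:1,1]
  • {5,7}:  v_{5} + v_{7} = v_{1} + v_{6}  so sig = [2:1,1]
  • {8,10}:  v_{8} + v_{10} = v_{5} + v_{6}  so sig = [2:1,1]
  • {9,11}:  v_{9} + v_{11} = v_{8} + v_{12}  so sig = [2:1,1]
  • {5,11}:  v_{5} + v_{11} = v_{1} + v_{2} + v_{8}  so sig = [2:1,1,1]
  • {5,12}:  v_{5} + v_{12} = v_{1} + v_{2} + v_{9}  so sig = [2:1,1,1]
  • {6,11}:  v_{6} + v_{11} = v_{1} + v_{4} + v_{8}  so sig = [2:1,1,1]
  • {6,12}:  v_{6} + v_{12} = v_{1} + v_{4} + v_{9}  so sig = [2:1,1,1]
  • {2,10}:  v_{2} + v_{10} = v_{1} + v_{3} + v_{5} + v_{9}  so sig = [2:1,1,1,1]
  • {4,10}:  v_{4} + v_{10} = v_{1} + v_{3} + v_{6} + v_{9}  so sig = [2:1,1,1,1]
  • {7,10}:  v_{7} + v_{10} = 2·v_{1} + v_{3} + 2·v_{6} + v_{9}  so sig = [2:1,1,2,2]
  • {7,11}:  v_{7} + v_{11} = 2·v_{1} + 2·v_{4} + v_{8}  so sig = [2:1,2,2]
  • {7,12}:  v_{7} + v_{12} = 2·v_{1} + 2·v_{4} + v_{9}  so sig = [2:1,2,2]
  • {10,12}:  v_{10} + v_{12} = 2·v_{1} + v_{3} + 2·v_{9}  so sig = [2:1,2,2]
  • {1,4,6}:  v_{1} + v_{4} + v_{6} = v_{7}  so sig = [3:1]
  • {3,8,12}:  v_{3} + v_{8} + v_{12} = v_{2} + v_{4}  so sig = [3:1,1]
  • {3,11,12}:  v_{3} + v_{11} + v_{12} = v_{1} + 2·v_{2} + 2·v_{4}  so sig = [3:1,2,2]
  • {1,3,8,9}:  v_{1} + v_{3} + v_{8} + v_{9} = 0  so sig = [4:]
  • {1,2,4,8}:  v_{1} + v_{2} + v_{4} + v_{8} = v_{11}  so sig = [4:1]
  • {1,2,4,9}:  v_{1} + v_{2} + v_{4} + v_{9} = v_{12}  so sig = [4:1]
  • {3,7,8,9}:  v_{3} + v_{7} + v_{8} + v_{9} = v_{4} + v_{6}  so sig = [4:1,1]
  • {1,3,5,6,9}:  v_{1} + v_{3} + v_{5} + v_{6} + v_{9} = v_{10}  so sig = [5:1]

Signatures (|P|; sorted positive RHS coefficients), sorted:
    |P|=2: 17 collections, coeffs (), (), (1), (1,1), (1,1), (1,1), (1,1), (1,1,1), (1,1,1), (1,1,1), (1,1,1), (1,1,1,1), (1,1,1,1), (1,1,2,2), (1,2,2), (1,2,2), (1,2,2)
    |P|=3: 3 collections, coeffs (1), (1,1), (1,2,2)
    |P|=4: 4 collections, coeffs (), (1), (1), (1,1)
    |P|=5: 1 collection, coeffs (1)


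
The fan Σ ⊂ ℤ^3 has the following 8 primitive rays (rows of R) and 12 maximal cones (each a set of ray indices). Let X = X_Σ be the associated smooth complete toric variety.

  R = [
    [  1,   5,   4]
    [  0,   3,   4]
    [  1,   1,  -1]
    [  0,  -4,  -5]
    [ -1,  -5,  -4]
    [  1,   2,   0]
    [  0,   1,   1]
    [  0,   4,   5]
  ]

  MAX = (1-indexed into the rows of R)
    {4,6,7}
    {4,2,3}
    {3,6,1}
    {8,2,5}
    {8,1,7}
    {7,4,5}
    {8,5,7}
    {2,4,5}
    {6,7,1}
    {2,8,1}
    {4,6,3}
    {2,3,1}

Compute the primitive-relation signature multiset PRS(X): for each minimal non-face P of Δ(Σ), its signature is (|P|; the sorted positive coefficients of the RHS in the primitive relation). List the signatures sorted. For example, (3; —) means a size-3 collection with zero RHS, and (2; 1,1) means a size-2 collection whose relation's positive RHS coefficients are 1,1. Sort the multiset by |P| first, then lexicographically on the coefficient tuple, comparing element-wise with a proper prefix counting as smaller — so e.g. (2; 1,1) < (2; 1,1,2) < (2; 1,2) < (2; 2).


|primitive collections| = 10. Relations:

  {1,5}:  v_{1} + v_{5} = 0  →  sig = (2; —)
  {4,8}:  v_{4} + v_{8} = 0  →  sig = (2; —)
  {1,4}:  v_{1} + v_{4} = v_{3}  →  sig = (2; 1)
  {2,6}:  v_{2} + v_{6} = v_{1}  →  sig = (2; 1)
  {2,7}:  v_{2} + v_{7} = v_{8}  →  sig = (2; 1)
  {3,5}:  v_{3} + v_{5} = v_{4}  →  sig = (2; 1)
  {3,7}:  v_{3} + v_{7} = v_{6}  →  sig = (2; 1)
  {3,8}:  v_{3} + v_{8} = v_{1}  →  sig = (2; 1)
  {5,6}:  v_{5} + v_{6} = v_{4} + v_{7}  →  sig = (2; 1,1)
  {6,8}:  v_{6} + v_{8} = v_{1} + v_{7}  →  sig = (2; 1,1)

Sorted signature multiset PRS(X):
    (2; —)
    (2; —)
    (2; 1)
    (2; 1)
    (2; 1)
    (2; 1)
    (2; 1)
    (2; 1)
    (2; 1,1)
    (2; 1,1)


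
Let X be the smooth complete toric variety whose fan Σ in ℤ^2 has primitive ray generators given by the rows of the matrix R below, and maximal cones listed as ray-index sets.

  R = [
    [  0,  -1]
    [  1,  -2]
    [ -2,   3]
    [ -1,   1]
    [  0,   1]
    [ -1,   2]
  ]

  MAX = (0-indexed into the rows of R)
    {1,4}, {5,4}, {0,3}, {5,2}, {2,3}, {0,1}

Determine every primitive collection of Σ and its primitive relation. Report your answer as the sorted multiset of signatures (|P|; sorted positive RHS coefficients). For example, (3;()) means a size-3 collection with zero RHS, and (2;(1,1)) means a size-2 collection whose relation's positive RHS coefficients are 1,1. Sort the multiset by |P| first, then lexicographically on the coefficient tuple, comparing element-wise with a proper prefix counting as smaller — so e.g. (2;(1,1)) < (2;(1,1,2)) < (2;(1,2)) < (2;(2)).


The 9 primitive collections of Σ (r=6, n=2):

  • {0,4}:  v_{0} + v_{4} = 0  ⇒ sig = (2;())
  • {1,5}:  v_{1} + v_{5} = 0  ⇒ sig = (2;())
  • {0,5}:  v_{0} + v_{5} = v_{3}  ⇒ sig = (2;(1))
  • {1,2}:  v_{1} + v_{2} = v_{3}  ⇒ sig = (2;(1))
  • {1,3}:  v_{1} + v_{3} = v_{0}  ⇒ sig = (2;(1))
  • {3,4}:  v_{3} + v_{4} = v_{5}  ⇒ sig = (2;(1))
  • {3,5}:  v_{3} + v_{5} = v_{2}  ⇒ sig = (2;(1))
  • {0,2}:  v_{0} + v_{2} = 2·v_{3}  ⇒ sig = (2;(2))
  • {2,4}:  v_{2} + v_{4} = 2·v_{5}  ⇒ sig = (2;(2))

so the primitive-relation signature multiset is
[(2;()), (2;()), (2;(1)), (2;(1)), (2;(1)), (2;(1)), (2;(1)), (2;(2)), (2;(2))]


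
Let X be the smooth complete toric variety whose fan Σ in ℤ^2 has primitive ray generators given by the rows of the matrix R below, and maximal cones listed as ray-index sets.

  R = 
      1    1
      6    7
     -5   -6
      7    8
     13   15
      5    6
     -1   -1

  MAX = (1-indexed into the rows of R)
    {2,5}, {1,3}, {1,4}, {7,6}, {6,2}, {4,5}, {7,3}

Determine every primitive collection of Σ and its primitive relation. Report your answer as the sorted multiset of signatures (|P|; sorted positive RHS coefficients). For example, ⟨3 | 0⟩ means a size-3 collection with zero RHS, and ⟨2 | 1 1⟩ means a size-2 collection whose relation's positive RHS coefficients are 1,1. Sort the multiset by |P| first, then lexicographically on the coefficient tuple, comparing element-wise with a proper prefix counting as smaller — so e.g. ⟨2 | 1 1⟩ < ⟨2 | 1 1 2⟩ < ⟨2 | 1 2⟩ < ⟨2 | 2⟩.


14 minimal non-faces of Δ(Σ) (on 7 rays):

  {1,7}:  v_{1} + v_{7} = 0  ⟹  sig = ⟨2 | 0⟩
  {3,6}:  v_{3} + v_{6} = 0  ⟹  sig = ⟨2 | 0⟩
  {1,2}:  v_{1} + v_{2} = v_{4}  ⟹  sig = ⟨2 | 1⟩
  {1,6}:  v_{1} + v_{6} = v_{2}  ⟹  sig = ⟨2 | 1⟩
  {2,3}:  v_{2} + v_{3} = v_{1}  ⟹  sig = ⟨2 | 1⟩
  {2,4}:  v_{2} + v_{4} = v_{5}  ⟹  sig = ⟨2 | 1⟩
  {2,7}:  v_{2} + v_{7} = v_{6}  ⟹  sig = ⟨2 | 1⟩
  {4,7}:  v_{4} + v_{7} = v_{2}  ⟹  sig = ⟨2 | 1⟩
  {3,5}:  v_{3} + v_{5} = v_{1} + v_{4}  ⟹  sig = ⟨2 | 1 1⟩
  {1,5}:  v_{1} + v_{5} = 2·v_{4}  ⟹  sig = ⟨2 | 2⟩
  {3,4}:  v_{3} + v_{4} = 2·v_{1}  ⟹  sig = ⟨2 | 2⟩
  {4,6}:  v_{4} + v_{6} = 2·v_{2}  ⟹  sig = ⟨2 | 2⟩
  {5,7}:  v_{5} + v_{7} = 2·v_{2}  ⟹  sig = ⟨2 | 2⟩
  {5,6}:  v_{5} + v_{6} = 3·v_{2}  ⟹  sig = ⟨2 | 3⟩

Sorted signature multiset PRS(X):
    ⟨2 | 0⟩
    ⟨2 | 0⟩
    ⟨2 | 1⟩
    ⟨2 | 1⟩
    ⟨2 | 1⟩
    ⟨2 | 1⟩
    ⟨2 | 1⟩
    ⟨2 | 1⟩
    ⟨2 | 1 1⟩
    ⟨2 | 2⟩
    ⟨2 | 2⟩
    ⟨2 | 2⟩
    ⟨2 | 2⟩
    ⟨2 | 3⟩


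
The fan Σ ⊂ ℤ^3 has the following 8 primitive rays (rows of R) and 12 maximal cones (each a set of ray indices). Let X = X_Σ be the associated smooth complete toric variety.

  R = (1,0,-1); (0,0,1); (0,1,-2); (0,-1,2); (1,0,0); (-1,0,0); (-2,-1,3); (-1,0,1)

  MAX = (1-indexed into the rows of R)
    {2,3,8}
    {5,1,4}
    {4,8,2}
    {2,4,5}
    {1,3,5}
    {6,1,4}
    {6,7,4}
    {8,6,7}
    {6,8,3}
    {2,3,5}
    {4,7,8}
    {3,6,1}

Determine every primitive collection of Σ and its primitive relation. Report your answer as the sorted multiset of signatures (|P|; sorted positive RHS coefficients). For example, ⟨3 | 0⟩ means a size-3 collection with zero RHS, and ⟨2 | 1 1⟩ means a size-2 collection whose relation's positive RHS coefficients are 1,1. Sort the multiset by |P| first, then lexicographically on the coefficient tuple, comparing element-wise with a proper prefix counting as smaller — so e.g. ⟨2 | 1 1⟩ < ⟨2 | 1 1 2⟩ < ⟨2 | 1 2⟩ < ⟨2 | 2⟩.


Σ has 11 primitive collections:

  {1,8}:  v_{1} + v_{8} = 0  ⟹  sig = ⟨2 | 0⟩
  {3,4}:  v_{3} + v_{4} = 0  ⟹  sig = ⟨2 | 0⟩
  {5,6}:  v_{5} + v_{6} = 0  ⟹  sig = ⟨2 | 0⟩
  {1,2}:  v_{1} + v_{2} = v_{5}  ⟹  sig = ⟨2 | 1⟩
  {2,6}:  v_{2} + v_{6} = v_{8}  ⟹  sig = ⟨2 | 1⟩
  {5,8}:  v_{5} + v_{8} = v_{2}  ⟹  sig = ⟨2 | 1⟩
  {1,7}:  v_{1} + v_{7} = v_{4} + v_{6}  ⟹  sig = ⟨2 | 1 1⟩
  {3,7}:  v_{3} + v_{7} = v_{6} + v_{8}  ⟹  sig = ⟨2 | 1 1⟩
  {5,7}:  v_{5} + v_{7} = v_{4} + v_{8}  ⟹  sig = ⟨2 | 1 1⟩
  {2,7}:  v_{2} + v_{7} = v_{4} + 2·v_{8}  ⟹  sig = ⟨2 | 1 2⟩
  {4,6,8}:  v_{4} + v_{6} + v_{8} = v_{7}  ⟹  sig = ⟨3 | 1⟩

Hence PRS(X_Σ) =
    ⟨2 | 0⟩
    ⟨2 | 0⟩
    ⟨2 | 0⟩
    ⟨2 | 1⟩
    ⟨2 | 1⟩
    ⟨2 | 1⟩
    ⟨2 | 1 1⟩
    ⟨2 | 1 1⟩
    ⟨2 | 1 1⟩
    ⟨2 | 1 2⟩
    ⟨3 | 1⟩


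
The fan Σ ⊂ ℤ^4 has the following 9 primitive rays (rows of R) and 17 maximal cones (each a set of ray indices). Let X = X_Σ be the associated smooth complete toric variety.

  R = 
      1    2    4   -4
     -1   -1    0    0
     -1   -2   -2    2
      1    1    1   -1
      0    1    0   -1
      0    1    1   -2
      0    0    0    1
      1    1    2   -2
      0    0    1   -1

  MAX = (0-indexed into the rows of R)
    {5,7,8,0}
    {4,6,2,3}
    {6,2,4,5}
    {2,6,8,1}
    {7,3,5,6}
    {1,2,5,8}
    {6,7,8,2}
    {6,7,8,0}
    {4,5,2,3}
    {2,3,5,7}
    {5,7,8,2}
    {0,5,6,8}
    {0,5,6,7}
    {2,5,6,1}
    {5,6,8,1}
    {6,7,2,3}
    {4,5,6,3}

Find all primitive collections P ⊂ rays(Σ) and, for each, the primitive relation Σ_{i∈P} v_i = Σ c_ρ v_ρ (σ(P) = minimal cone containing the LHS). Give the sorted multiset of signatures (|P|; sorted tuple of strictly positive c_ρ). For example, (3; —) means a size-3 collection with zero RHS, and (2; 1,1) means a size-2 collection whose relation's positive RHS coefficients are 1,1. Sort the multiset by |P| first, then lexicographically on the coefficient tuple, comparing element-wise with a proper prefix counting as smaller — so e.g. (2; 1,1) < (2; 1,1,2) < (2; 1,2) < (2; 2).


Primitive collections (14):

  P = {1,3}:  v_{1} + v_{3} = v_{8}  so sig = (2; 1)
  P = {3,8}:  v_{3} + v_{8} = v_{7}  so sig = (2; 1)
  P = {4,8}:  v_{4} + v_{8} = v_{5}  so sig = (2; 1)
  P = {4,7}:  v_{4} + v_{7} = v_{3} + v_{5}  so sig = (2; 1,1)
  P = {0,3}:  v_{0} + v_{3} = v_{5} + v_{6} + 2·v_{7}  so sig = (2; 1,1,2)
  P = {0,4}:  v_{0} + v_{4} = 2·v_{5} + v_{6} + v_{7}  so sig = (2; 1,1,2)
  P = {1,4}:  v_{1} + v_{4} = v_{2} + 2·v_{5} + v_{6}  so sig = (2; 1,1,2)
  P = {0,1}:  v_{0} + v_{1} = v_{5} + v_{6} + 3·v_{8}  so sig = (2; 1,1,3)
  P = {0,2}:  v_{0} + v_{2} = 2·v_{8}  so sig = (2; 2)
  P = {1,7}:  v_{1} + v_{7} = 2·v_{8}  so sig = (2; 2)
  P = {2,3,5,6}:  v_{2} + v_{3} + v_{5} + v_{6} = 0  so sig = (4; —)
  P = {2,5,6,7}:  v_{2} + v_{5} + v_{6} + v_{7} = v_{8}  so sig = (4; 1)
  P = {2,5,6,8}:  v_{2} + v_{5} + v_{6} + v_{8} = v_{1}  so sig = (4; 1)
  P = {5,6,7,8}:  v_{5} + v_{6} + v_{7} + v_{8} = v_{0}  so sig = (4; 1)

Hence PRS(X_Σ) =
    |P|=2: 10 collections, coeffs (1), (1), (1), (1,1), (1,1,2), (1,1,2), (1,1,2), (1,1,3), (2), (2)
    |P|=4: 4 collections, coeffs (), (1), (1), (1)


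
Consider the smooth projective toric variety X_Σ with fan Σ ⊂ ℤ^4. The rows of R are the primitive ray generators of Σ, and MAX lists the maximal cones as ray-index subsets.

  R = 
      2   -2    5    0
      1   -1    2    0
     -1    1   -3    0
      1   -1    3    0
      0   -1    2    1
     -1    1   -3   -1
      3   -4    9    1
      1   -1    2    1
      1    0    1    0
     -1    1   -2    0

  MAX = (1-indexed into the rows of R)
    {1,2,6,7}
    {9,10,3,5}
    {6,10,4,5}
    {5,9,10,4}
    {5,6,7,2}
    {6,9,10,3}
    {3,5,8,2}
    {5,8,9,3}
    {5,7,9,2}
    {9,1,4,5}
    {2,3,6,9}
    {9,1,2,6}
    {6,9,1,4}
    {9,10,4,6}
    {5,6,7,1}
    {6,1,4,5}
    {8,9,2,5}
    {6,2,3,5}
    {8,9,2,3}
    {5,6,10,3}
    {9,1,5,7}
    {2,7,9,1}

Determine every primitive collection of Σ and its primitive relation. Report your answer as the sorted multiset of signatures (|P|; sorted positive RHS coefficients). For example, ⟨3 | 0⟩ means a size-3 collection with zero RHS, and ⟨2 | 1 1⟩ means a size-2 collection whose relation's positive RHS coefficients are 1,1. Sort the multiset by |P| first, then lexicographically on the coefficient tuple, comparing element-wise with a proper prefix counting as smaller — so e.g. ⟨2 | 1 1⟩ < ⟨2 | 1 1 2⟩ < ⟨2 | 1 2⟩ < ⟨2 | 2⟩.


The 17 primitive collections of Σ (r=10, n=4):

  P = {2,10}:  v_{2} + v_{10} = 0  so sig = ⟨2 | 0⟩
  P = {3,4}:  v_{3} + v_{4} = 0  so sig = ⟨2 | 0⟩
  P = {1,3}:  v_{1} + v_{3} = v_{2}  so sig = ⟨2 | 1⟩
  P = {1,10}:  v_{1} + v_{10} = v_{4}  so sig = ⟨2 | 1⟩
  P = {2,4}:  v_{2} + v_{4} = v_{1}  so sig = ⟨2 | 1⟩
  P = {6,8}:  v_{6} + v_{8} = v_{2} + v_{3}  so sig = ⟨2 | 1 1⟩
  P = {7,10}:  v_{7} + v_{10} = v_{1} + v_{5}  so sig = ⟨2 | 1 1⟩
  P = {4,8}:  v_{4} + v_{8} = v_{2} + v_{5} + v_{9}  so sig = ⟨2 | 1 1 1⟩
  P = {8,10}:  v_{8} + v_{10} = v_{3} + v_{5} + v_{9}  so sig = ⟨2 | 1 1 1⟩
  P = {1,8}:  v_{1} + v_{8} = 2·v_{2} + v_{5} + v_{9}  so sig = ⟨2 | 1 1 2⟩
  P = {3,7}:  v_{3} + v_{7} = 2·v_{2} + v_{5}  so sig = ⟨2 | 1 2⟩
  P = {4,7}:  v_{4} + v_{7} = 2·v_{1} + v_{5}  so sig = ⟨2 | 1 2⟩
  P = {7,8}:  v_{7} + v_{8} = 3·v_{2} + 2·v_{5} + v_{9}  so sig = ⟨2 | 1 2 3⟩
  P = {5,6,9}:  v_{5} + v_{6} + v_{9} = 0  so sig = ⟨3 | 0⟩
  P = {1,2,5}:  v_{1} + v_{2} + v_{5} = v_{7}  so sig = ⟨3 | 1⟩
  P = {6,7,9}:  v_{6} + v_{7} + v_{9} = v_{1} + v_{2}  so sig = ⟨3 | 1 1⟩
  P = {2,3,5,9}:  v_{2} + v_{3} + v_{5} + v_{9} = v_{8}  so sig = ⟨4 | 1⟩

Signatures (|P|; sorted positive RHS coefficients), sorted:
    ⟨2 | 0⟩
    ⟨2 | 0⟩
    ⟨2 | 1⟩
    ⟨2 | 1⟩
    ⟨2 | 1⟩
    ⟨2 | 1 1⟩
    ⟨2 | 1 1⟩
    ⟨2 | 1 1 1⟩
    ⟨2 | 1 1 1⟩
    ⟨2 | 1 1 2⟩
    ⟨2 | 1 2⟩
    ⟨2 | 1 2⟩
    ⟨2 | 1 2 3⟩
    ⟨3 | 0⟩
    ⟨3 | 1⟩
    ⟨3 | 1 1⟩
    ⟨4 | 1⟩


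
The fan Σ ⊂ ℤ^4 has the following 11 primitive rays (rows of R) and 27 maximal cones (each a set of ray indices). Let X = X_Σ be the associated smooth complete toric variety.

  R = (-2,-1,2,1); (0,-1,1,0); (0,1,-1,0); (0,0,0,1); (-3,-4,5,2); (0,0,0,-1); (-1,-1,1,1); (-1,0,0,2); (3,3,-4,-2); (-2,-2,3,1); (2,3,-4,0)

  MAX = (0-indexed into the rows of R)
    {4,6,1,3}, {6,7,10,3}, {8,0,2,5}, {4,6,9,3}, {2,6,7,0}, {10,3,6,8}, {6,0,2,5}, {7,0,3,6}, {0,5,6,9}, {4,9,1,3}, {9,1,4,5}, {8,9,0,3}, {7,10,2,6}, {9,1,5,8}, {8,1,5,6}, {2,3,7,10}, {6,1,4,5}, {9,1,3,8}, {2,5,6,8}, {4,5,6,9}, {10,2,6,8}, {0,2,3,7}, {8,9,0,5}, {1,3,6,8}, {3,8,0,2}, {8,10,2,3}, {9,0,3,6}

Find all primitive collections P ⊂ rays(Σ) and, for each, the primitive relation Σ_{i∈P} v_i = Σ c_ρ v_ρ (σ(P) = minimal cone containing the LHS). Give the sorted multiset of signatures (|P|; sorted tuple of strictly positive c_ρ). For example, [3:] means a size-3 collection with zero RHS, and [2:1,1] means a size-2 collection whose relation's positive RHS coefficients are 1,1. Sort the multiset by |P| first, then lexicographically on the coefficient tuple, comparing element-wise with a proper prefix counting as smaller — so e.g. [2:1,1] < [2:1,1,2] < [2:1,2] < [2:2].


|primitive collections| = 21. Relations:

  P = {1,2}:  v_{1} + v_{2} = 0  ⇒ sig = [2:]
  P = {3,5}:  v_{3} + v_{5} = 0  ⇒ sig = [2:]
  P = {0,1}:  v_{0} + v_{1} = v_{9}  ⇒ sig = [2:1]
  P = {2,9}:  v_{2} + v_{9} = v_{0}  ⇒ sig = [2:1]
  P = {4,8}:  v_{4} + v_{8} = v_{1}  ⇒ sig = [2:1]
  P = {7,8}:  v_{7} + v_{8} = v_{10}  ⇒ sig = [2:1]
  P = {1,7}:  v_{1} + v_{7} = v_{3} + v_{6}  ⇒ sig = [2:1,1]
  P = {2,4}:  v_{2} + v_{4} = v_{6} + v_{9}  ⇒ sig = [2:1,1]
  P = {4,10}:  v_{4} + v_{10} = v_{3} + v_{6}  ⇒ sig = [2:1,1]
  P = {5,7}:  v_{5} + v_{7} = v_{2} + v_{6}  ⇒ sig = [2:1,1]
  P = {9,10}:  v_{9} + v_{10} = v_{2} + v_{3}  ⇒ sig = [2:1,1]
  P = {1,10}:  v_{1} + v_{10} = v_{3} + v_{6} + v_{8}  ⇒ sig = [2:1,1,1]
  P = {5,10}:  v_{5} + v_{10} = v_{2} + v_{6} + v_{8}  ⇒ sig = [2:1,1,1]
  P = {7,9}:  v_{7} + v_{9} = v_{0} + v_{3} + v_{6}  ⇒ sig = [2:1,1,1]
  P = {4,7}:  v_{4} + v_{7} = v_{3} + 2·v_{6} + v_{9}  ⇒ sig = [2:1,1,2]
  P = {0,4}:  v_{0} + v_{4} = v_{6} + 2·v_{9}  ⇒ sig = [2:1,2]
  P = {0,10}:  v_{0} + v_{10} = 2·v_{2} + v_{3}  ⇒ sig = [2:1,2]
  P = {6,8,9}:  v_{6} + v_{8} + v_{9} = 0  ⇒ sig = [3:]
  P = {0,6,8}:  v_{0} + v_{6} + v_{8} = v_{2}  ⇒ sig = [3:1]
  P = {1,6,9}:  v_{1} + v_{6} + v_{9} = v_{4}  ⇒ sig = [3:1]
  P = {2,3,6}:  v_{2} + v_{3} + v_{6} = v_{7}  ⇒ sig = [3:1]

Signatures (|P|; sorted positive RHS coefficients), sorted:
    |P|=2: 17 collections, coeffs (), (), (1), (1), (1), (1), (1,1), (1,1), (1,1), (1,1), (1,1), (1,1,1), (1,1,1), (1,1,1), (1,1,2), (1,2), (1,2)
    |P|=3: 4 collections, coeffs (), (1), (1), (1)


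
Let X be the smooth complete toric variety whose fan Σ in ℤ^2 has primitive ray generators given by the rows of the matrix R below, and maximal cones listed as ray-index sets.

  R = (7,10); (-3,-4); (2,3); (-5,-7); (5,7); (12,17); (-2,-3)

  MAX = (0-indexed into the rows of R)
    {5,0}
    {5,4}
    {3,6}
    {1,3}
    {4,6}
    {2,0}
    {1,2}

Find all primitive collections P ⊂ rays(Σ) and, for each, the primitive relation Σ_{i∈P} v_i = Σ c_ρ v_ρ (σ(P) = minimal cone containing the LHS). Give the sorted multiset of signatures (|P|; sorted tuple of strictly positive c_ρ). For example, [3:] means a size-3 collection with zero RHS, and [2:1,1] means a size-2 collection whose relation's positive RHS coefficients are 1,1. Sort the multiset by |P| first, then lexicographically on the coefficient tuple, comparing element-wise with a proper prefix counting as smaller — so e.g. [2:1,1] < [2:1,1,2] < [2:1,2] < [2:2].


Minimal non-faces — 14 found among 7 rays, 7 max cones:

  • {2,6}:  v_{2} + v_{6} = 0  →  sig = [2:]
  • {3,4}:  v_{3} + v_{4} = 0  →  sig = [2:]
  • {0,3}:  v_{0} + v_{3} = v_{2}  →  sig = [2:1]
  • {0,4}:  v_{0} + v_{4} = v_{5}  →  sig = [2:1]
  • {0,6}:  v_{0} + v_{6} = v_{4}  →  sig = [2:1]
  • {1,4}:  v_{1} + v_{4} = v_{2}  →  sig = [2:1]
  • {1,6}:  v_{1} + v_{6} = v_{3}  →  sig = [2:1]
  • {2,3}:  v_{2} + v_{3} = v_{1}  →  sig = [2:1]
  • {2,4}:  v_{2} + v_{4} = v_{0}  →  sig = [2:1]
  • {3,5}:  v_{3} + v_{5} = v_{0}  →  sig = [2:1]
  • {1,5}:  v_{1} + v_{5} = v_{0} + v_{2}  →  sig = [2:1,1]
  • {0,1}:  v_{0} + v_{1} = 2·v_{2}  →  sig = [2:2]
  • {2,5}:  v_{2} + v_{5} = 2·v_{0}  →  sig = [2:2]
  • {5,6}:  v_{5} + v_{6} = 2·v_{4}  →  sig = [2:2]

Sorted signature multiset PRS(X):
[[2:], [2:], [2:1], [2:1], [2:1], [2:1], [2:1], [2:1], [2:1], [2:1], [2:1,1], [2:2], [2:2], [2:2]]


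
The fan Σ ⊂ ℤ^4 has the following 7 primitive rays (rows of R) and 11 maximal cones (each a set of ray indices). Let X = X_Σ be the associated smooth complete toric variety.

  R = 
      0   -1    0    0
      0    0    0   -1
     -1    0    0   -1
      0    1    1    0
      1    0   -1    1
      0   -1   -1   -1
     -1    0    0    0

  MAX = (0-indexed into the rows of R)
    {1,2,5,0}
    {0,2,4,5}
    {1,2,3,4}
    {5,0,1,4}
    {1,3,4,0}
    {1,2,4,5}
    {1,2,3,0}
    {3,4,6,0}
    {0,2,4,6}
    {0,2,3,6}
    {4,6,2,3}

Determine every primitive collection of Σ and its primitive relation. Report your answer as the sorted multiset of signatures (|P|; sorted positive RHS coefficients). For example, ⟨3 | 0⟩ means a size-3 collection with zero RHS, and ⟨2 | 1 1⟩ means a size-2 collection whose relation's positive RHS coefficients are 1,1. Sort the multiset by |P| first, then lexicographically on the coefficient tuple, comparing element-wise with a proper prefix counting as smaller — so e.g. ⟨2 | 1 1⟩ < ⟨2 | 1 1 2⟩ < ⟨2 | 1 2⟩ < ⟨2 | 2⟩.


Δ(Σ) — 7 vertices, 5 min non-faces:

  P = {1,6}:  v_{1} + v_{6} = v_{2}  ⇒ sig = ⟨2 | 1⟩
  P = {3,5}:  v_{3} + v_{5} = v_{1}  ⇒ sig = ⟨2 | 1⟩
  P = {5,6}:  v_{5} + v_{6} = v_{0} + 2·v_{2} + v_{4}  ⇒ sig = ⟨2 | 1 1 2⟩
  P = {0,2,3,4}:  v_{0} + v_{2} + v_{3} + v_{4} = 0  ⇒ sig = ⟨4 | 0⟩
  P = {0,1,2,4}:  v_{0} + v_{1} + v_{2} + v_{4} = v_{5}  ⇒ sig = ⟨4 | 1⟩

Signatures (|P|; sorted positive RHS coefficients), sorted:
    |P|=2: 3 collections, coeffs (1), (1), (1,1,2)
    |P|=4: 2 collections, coeffs (), (1)


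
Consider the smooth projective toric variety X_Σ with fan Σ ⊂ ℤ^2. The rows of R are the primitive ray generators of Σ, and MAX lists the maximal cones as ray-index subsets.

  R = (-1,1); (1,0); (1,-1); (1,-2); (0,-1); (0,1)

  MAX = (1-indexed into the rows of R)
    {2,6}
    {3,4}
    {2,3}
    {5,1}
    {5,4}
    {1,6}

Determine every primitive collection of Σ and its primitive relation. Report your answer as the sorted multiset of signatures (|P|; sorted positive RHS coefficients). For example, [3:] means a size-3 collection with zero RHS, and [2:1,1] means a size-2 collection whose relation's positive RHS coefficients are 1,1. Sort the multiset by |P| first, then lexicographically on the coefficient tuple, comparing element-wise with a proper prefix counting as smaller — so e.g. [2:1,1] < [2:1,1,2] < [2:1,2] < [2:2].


9 minimal non-faces of Δ(Σ) (on 6 rays):

  P={1,3}:  v_{1} + v_{3} = 0 — sig = [2:]
  P={5,6}:  v_{5} + v_{6} = 0 — sig = [2:]
  P={1,2}:  v_{1} + v_{2} = v_{6} — sig = [2:1]
  P={1,4}:  v_{1} + v_{4} = v_{5} — sig = [2:1]
  P={2,5}:  v_{2} + v_{5} = v_{3} — sig = [2:1]
  P={3,5}:  v_{3} + v_{5} = v_{4} — sig = [2:1]
  P={3,6}:  v_{3} + v_{6} = v_{2} — sig = [2:1]
  P={4,6}:  v_{4} + v_{6} = v_{3} — sig = [2:1]
  P={2,4}:  v_{2} + v_{4} = 2·v_{3} — sig = [2:2]

Signatures (|P|; sorted positive RHS coefficients), sorted:
{ [2:] ×2,  [2:1] ×6,  [2:2] }


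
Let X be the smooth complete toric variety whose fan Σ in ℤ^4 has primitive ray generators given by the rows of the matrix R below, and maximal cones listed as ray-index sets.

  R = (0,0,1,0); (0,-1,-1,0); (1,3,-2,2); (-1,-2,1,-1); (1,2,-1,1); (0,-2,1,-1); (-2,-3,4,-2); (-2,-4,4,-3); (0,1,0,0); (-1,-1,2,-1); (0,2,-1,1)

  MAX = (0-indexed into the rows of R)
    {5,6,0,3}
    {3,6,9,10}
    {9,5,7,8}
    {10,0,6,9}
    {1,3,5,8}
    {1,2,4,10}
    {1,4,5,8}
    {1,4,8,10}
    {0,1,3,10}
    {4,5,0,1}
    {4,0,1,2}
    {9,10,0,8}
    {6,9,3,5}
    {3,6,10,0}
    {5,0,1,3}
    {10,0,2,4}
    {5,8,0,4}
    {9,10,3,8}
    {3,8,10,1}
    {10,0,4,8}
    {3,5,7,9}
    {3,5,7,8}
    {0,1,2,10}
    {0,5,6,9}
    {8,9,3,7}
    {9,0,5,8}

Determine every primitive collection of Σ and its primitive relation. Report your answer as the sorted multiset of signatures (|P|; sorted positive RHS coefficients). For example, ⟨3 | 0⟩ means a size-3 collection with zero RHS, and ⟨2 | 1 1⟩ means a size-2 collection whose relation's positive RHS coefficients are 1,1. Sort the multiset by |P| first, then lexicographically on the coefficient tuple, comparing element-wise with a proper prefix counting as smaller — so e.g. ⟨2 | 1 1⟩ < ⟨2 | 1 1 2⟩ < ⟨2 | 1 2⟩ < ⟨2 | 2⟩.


The 23 primitive collections of Σ (r=11, n=4):

  • {3,4}:  v_{3} + v_{4} = 0  →  sig = ⟨2 | 0⟩
  • {5,10}:  v_{5} + v_{10} = 0  →  sig = ⟨2 | 0⟩
  • {1,9}:  v_{1} + v_{9} = v_{3}  →  sig = ⟨2 | 1⟩
  • {2,7}:  v_{2} + v_{7} = v_{9}  →  sig = ⟨2 | 1⟩
  • {2,8}:  v_{2} + v_{8} = v_{4} + v_{10}  →  sig = ⟨2 | 1 1⟩
  • {2,9}:  v_{2} + v_{9} = v_{0} + v_{10}  →  sig = ⟨2 | 1 1⟩
  • {4,6}:  v_{4} + v_{6} = v_{0} + v_{9}  →  sig = ⟨2 | 1 1⟩
  • {4,9}:  v_{4} + v_{9} = v_{0} + v_{8}  →  sig = ⟨2 | 1 1⟩
  • {2,3}:  v_{2} + v_{3} = v_{0} + v_{1} + v_{10}  →  sig = ⟨2 | 1 1 1⟩
  • {2,5}:  v_{2} + v_{5} = v_{0} + v_{1} + v_{4}  →  sig = ⟨2 | 1 1 1⟩
  • {4,7}:  v_{4} + v_{7} = v_{5} + v_{8} + v_{9}  →  sig = ⟨2 | 1 1 1⟩
  • {7,10}:  v_{7} + v_{10} = v_{3} + v_{8} + v_{9}  →  sig = ⟨2 | 1 1 1⟩
  • {1,7}:  v_{1} + v_{7} = 2·v_{3} + v_{5} + v_{8}  →  sig = ⟨2 | 1 1 2⟩
  • {2,6}:  v_{2} + v_{6} = 2·v_{0} + v_{3} + v_{10}  →  sig = ⟨2 | 1 1 2⟩
  • {6,7}:  v_{6} + v_{7} = v_{3} + v_{5} + 3·v_{9}  →  sig = ⟨2 | 1 1 3⟩
  • {0,7}:  v_{0} + v_{7} = v_{5} + 2·v_{9}  →  sig = ⟨2 | 1 2⟩
  • {1,6}:  v_{1} + v_{6} = v_{0} + 2·v_{3}  →  sig = ⟨2 | 1 2⟩
  • {6,8}:  v_{6} + v_{8} = 2·v_{9}  →  sig = ⟨2 | 2⟩
  • {0,1,8}:  v_{0} + v_{1} + v_{8} = 0  →  sig = ⟨3 | 0⟩
  • {0,3,8}:  v_{0} + v_{3} + v_{8} = v_{9}  →  sig = ⟨3 | 1⟩
  • {0,3,9}:  v_{0} + v_{3} + v_{9} = v_{6}  →  sig = ⟨3 | 1⟩
  • {0,1,4,10}:  v_{0} + v_{1} + v_{4} + v_{10} = v_{2}  →  sig = ⟨4 | 1⟩
  • {3,5,8,9}:  v_{3} + v_{5} + v_{8} + v_{9} = v_{7}  →  sig = ⟨4 | 1⟩

Signatures (|P|; sorted positive RHS coefficients), sorted:
[⟨2 | 0⟩, ⟨2 | 0⟩, ⟨2 | 1⟩, ⟨2 | 1⟩, ⟨2 | 1 1⟩, ⟨2 | 1 1⟩, ⟨2 | 1 1⟩, ⟨2 | 1 1⟩, ⟨2 | 1 1 1⟩, ⟨2 | 1 1 1⟩, ⟨2 | 1 1 1⟩, ⟨2 | 1 1 1⟩, ⟨2 | 1 1 2⟩, ⟨2 | 1 1 2⟩, ⟨2 | 1 1 3⟩, ⟨2 | 1 2⟩, ⟨2 | 1 2⟩, ⟨2 | 2⟩, ⟨3 | 0⟩, ⟨3 | 1⟩, ⟨3 | 1⟩, ⟨4 | 1⟩, ⟨4 | 1⟩]
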